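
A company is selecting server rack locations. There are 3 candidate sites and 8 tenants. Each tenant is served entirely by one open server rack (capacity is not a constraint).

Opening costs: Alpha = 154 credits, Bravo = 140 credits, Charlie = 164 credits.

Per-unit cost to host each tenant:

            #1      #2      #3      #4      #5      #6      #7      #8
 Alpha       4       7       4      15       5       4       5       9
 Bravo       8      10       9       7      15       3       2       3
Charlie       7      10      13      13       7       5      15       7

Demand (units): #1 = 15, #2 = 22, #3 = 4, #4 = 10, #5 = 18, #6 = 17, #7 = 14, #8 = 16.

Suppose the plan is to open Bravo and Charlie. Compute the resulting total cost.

Each tenant is assigned to its cheapest site among the open ones.
{Bravo, Charlie}: #1→Charlie 7·15=105, #2→Bravo 10·22=220, #3→Bravo 9·4=36, #4→Bravo 7·10=70, #5→Charlie 7·18=126, #6→Bravo 3·17=51, #7→Bravo 2·14=28, #8→Bravo 3·16=48. Service 684; fixed 304; total 988.

Total cost: 988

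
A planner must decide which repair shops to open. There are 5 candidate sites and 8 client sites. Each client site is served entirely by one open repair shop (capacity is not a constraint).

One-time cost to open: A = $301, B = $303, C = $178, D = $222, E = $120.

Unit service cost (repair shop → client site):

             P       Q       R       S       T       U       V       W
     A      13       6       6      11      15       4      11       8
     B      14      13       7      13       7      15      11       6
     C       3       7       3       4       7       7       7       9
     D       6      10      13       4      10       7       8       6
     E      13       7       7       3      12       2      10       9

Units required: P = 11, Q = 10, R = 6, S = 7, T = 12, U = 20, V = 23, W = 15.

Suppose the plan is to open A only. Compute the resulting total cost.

Total cost: 1250

Each client site is assigned to its cheapest site among the open ones.
{A}: P→A 13·11=143, Q→A 6·10=60, R→A 6·6=36, S→A 11·7=77, T→A 15·12=180, U→A 4·20=80, V→A 11·23=253, W→A 8·15=120. Service 949; fixed 301; total 1250.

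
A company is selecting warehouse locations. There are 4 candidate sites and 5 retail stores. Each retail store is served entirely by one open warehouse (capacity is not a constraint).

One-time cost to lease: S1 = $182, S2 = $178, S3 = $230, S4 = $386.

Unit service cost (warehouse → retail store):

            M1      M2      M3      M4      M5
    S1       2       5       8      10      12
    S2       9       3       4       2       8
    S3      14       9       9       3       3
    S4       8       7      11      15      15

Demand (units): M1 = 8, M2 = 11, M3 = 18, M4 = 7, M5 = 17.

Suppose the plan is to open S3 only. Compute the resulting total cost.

Each retail store is assigned to its cheapest site among the open ones.
{S3}: M1→S3 14·8=112, M2→S3 9·11=99, M3→S3 9·18=162, M4→S3 3·7=21, M5→S3 3·17=51. Service 445; fixed 230; total 675.

Total cost: 675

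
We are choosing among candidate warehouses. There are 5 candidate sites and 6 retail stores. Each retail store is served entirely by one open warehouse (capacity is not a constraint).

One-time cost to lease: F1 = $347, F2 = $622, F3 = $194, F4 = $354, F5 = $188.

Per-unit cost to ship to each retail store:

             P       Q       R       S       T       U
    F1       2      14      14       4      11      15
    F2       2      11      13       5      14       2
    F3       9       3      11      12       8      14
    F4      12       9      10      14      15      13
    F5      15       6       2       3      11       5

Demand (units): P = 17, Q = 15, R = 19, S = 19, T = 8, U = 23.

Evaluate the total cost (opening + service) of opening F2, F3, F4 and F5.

Total cost: 1642

Each retail store is assigned to its cheapest site among the open ones.
{F2, F3, F4, F5}: P→F2 2·17=34, Q→F3 3·15=45, R→F5 2·19=38, S→F5 3·19=57, T→F3 8·8=64, U→F2 2·23=46. Service 284; fixed 1358; total 1642.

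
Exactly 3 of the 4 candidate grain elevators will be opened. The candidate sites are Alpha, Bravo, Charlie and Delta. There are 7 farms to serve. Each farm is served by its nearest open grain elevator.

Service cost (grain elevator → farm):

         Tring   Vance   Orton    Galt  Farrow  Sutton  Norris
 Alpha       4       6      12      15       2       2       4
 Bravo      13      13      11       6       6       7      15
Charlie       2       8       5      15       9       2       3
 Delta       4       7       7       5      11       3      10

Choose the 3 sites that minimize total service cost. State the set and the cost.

With exactly 3 open, each farm uses its cheapest among the chosen.
{Alpha, Charlie, Delta}: Tring→Charlie 2, Vance→Alpha 6, Orton→Charlie 5, Galt→Delta 5, Farrow→Alpha 2, Sutton→Alpha 2, Norris→Charlie 3. Service cost 25.
{Alpha, Bravo, Charlie}: service cost 26
{Alpha, Bravo, Delta}: service cost 30
Among all 4 size-3 choices, {Alpha, Charlie, Delta} is lowest.

Choose Alpha, Charlie and Delta; total service cost 25.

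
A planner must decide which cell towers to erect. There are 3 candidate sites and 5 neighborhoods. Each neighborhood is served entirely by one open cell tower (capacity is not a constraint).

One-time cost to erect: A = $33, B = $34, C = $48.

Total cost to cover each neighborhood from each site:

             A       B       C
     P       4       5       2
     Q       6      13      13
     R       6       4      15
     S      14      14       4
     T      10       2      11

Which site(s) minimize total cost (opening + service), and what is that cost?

For any fixed open set, each neighborhood goes to its cheapest open site; total = fixed + service.
{B}: P→B 5, Q→B 13, R→B 4, S→B 14, T→B 2. Service 38; fixed 34; total 72.
{A}: service 40 + fixed 33 = 73
{C}: P→C 2, Q→C 13, R→C 15, S→C 4, T→C 11. Service 45; fixed 48; total 93.
{A, B, C}: service 18 + fixed 115 = 133
No other subset beats 72.

Open B only; minimum total cost 72.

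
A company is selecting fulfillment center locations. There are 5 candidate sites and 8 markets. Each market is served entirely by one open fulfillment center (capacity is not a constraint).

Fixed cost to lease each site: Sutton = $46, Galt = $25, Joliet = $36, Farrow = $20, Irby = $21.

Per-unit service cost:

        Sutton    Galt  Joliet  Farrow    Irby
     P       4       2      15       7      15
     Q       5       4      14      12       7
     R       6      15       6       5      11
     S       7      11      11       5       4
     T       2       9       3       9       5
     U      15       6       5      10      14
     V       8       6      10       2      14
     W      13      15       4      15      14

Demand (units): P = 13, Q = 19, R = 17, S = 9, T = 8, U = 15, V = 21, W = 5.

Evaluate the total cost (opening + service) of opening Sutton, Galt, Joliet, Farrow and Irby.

Each market is assigned to its cheapest site among the open ones.
{Sutton, Galt, Joliet, Farrow, Irby}: P→Galt 2·13=26, Q→Galt 4·19=76, R→Farrow 5·17=85, S→Irby 4·9=36, T→Sutton 2·8=16, U→Joliet 5·15=75, V→Farrow 2·21=42, W→Joliet 4·5=20. Service 376; fixed 148; total 524.

Total cost: 524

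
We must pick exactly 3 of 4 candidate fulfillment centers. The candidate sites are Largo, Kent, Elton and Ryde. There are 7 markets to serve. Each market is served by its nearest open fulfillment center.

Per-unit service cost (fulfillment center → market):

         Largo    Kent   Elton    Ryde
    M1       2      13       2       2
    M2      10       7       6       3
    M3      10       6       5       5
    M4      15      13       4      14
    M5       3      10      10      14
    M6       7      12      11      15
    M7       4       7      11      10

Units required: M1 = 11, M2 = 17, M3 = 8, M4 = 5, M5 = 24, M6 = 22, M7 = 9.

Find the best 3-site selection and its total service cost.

Choose Largo, Elton and Ryde; total service cost 395.

With exactly 3 open, each market uses its cheapest among the chosen.
{Largo, Elton, Ryde}: M1→Largo 2·11=22, M2→Ryde 3·17=51, M3→Elton 5·8=40, M4→Elton 4·5=20, M5→Largo 3·24=72, M6→Largo 7·22=154, M7→Largo 4·9=36. Service cost 395.
{Largo, Kent, Ryde}: service cost 440
{Largo, Kent, Elton}: service cost 446
Among all 4 size-3 choices, {Largo, Elton, Ryde} is lowest.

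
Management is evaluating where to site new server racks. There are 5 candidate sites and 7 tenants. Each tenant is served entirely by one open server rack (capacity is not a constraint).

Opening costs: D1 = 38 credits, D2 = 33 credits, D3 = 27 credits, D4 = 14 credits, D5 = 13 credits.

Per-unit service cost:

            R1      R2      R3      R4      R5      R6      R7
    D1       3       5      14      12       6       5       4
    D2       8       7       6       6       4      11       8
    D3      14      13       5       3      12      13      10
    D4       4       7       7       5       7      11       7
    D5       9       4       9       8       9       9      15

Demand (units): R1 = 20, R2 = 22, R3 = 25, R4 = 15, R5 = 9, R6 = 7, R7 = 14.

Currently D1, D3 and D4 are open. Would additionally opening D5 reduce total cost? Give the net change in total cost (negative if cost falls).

Current service cost with {D1, D3, D4}: 485.
Adding D5: each tenant re-picks its cheapest; new service cost 463, saving 22.
Extra fixed cost: 13. Net change = 13 − 22 = -9.
(Totals: 564 → 555.)

Yes — net change −9 (cost falls by 9).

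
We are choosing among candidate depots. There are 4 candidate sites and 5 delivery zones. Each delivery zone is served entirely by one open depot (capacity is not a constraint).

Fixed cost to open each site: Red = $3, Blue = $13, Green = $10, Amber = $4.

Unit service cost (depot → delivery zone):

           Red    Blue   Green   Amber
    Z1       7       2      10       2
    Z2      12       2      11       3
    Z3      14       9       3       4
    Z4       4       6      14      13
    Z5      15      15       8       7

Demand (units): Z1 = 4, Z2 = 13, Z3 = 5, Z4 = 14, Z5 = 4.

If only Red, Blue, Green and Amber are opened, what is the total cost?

Total cost: 163

Each delivery zone is assigned to its cheapest site among the open ones.
{Red, Blue, Green, Amber}: Z1→Blue 2·4=8, Z2→Blue 2·13=26, Z3→Green 3·5=15, Z4→Red 4·14=56, Z5→Amber 7·4=28. Service 133; fixed 30; total 163.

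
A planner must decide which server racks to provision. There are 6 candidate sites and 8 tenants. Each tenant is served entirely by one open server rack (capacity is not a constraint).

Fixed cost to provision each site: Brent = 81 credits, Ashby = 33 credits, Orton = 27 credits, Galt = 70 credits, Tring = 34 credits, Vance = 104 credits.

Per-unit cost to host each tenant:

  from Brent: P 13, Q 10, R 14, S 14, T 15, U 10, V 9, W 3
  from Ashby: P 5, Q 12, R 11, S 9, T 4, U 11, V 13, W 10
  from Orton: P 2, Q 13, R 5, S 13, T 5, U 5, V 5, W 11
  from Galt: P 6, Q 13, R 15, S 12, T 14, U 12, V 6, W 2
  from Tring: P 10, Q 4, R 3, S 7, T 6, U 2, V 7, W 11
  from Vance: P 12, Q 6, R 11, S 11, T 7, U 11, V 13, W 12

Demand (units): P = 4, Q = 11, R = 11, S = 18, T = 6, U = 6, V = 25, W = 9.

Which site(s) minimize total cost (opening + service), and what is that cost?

For any fixed open set, each tenant goes to its cheapest open site; total = fixed + service.
{Orton, Galt, Tring}: P→Orton 2·4=8, Q→Tring 4·11=44, R→Tring 3·11=33, S→Tring 7·18=126, T→Orton 5·6=30, U→Tring 2·6=12, V→Orton 5·25=125, W→Galt 2·9=18. Service 396; fixed 131; total 527.
{Orton, Tring}: service 477 + fixed 61 = 538
{Brent, Orton, Tring}: P→Orton 2·4=8, Q→Tring 4·11=44, R→Tring 3·11=33, S→Tring 7·18=126, T→Orton 5·6=30, U→Tring 2·6=12, V→Orton 5·25=125, W→Brent 3·9=27. Service 405; fixed 142; total 547.
{Brent, Ashby, Orton, Galt, Tring, Vance}: service 390 + fixed 349 = 739
No other subset beats 527.

Open Orton, Galt and Tring; minimum total cost 527.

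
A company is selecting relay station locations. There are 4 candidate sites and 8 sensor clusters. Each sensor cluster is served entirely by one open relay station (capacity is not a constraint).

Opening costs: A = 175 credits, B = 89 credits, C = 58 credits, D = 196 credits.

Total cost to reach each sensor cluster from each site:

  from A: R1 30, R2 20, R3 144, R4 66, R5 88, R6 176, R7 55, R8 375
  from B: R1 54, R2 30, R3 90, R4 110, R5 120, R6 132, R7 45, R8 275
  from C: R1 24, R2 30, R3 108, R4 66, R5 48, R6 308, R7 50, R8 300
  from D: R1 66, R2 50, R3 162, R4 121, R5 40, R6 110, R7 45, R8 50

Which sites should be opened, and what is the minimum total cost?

Open C and D; minimum total cost 727.

For any fixed open set, each sensor cluster goes to its cheapest open site; total = fixed + service.
{C, D}: R1→C 24, R2→C 30, R3→C 108, R4→C 66, R5→D 40, R6→D 110, R7→D 45, R8→D 50. Service 473; fixed 254; total 727.
{B, C, D}: R1→C 24, R2→B 30, R3→B 90, R4→C 66, R5→D 40, R6→D 110, R7→B 45, R8→D 50. Service 455; fixed 343; total 798.
{B, D}: service 529 + fixed 285 = 814
{A, B, C, D}: service 445 + fixed 518 = 963
(All 15 nonempty subsets were checked; C and D is lowest.)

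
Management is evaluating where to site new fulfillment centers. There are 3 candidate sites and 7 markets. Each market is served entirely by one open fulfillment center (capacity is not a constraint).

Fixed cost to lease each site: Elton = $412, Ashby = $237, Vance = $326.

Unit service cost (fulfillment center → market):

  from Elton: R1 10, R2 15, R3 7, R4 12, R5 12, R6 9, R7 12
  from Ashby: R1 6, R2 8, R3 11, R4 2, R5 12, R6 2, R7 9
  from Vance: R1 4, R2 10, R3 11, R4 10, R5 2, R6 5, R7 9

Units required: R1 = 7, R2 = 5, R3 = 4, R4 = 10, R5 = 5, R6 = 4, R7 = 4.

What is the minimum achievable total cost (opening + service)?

For any fixed open set, each market goes to its cheapest open site; total = fixed + service.
{Ashby}: R1→Ashby 6·7=42, R2→Ashby 8·5=40, R3→Ashby 11·4=44, R4→Ashby 2·10=20, R5→Ashby 12·5=60, R6→Ashby 2·4=8, R7→Ashby 9·4=36. Service 250; fixed 237; total 487.
{Vance}: service 288 + fixed 326 = 614
{Ashby, Vance}: service 186 + fixed 563 = 749
{Elton, Ashby, Vance}: R1→Vance 4·7=28, R2→Ashby 8·5=40, R3→Elton 7·4=28, R4→Ashby 2·10=20, R5→Vance 2·5=10, R6→Ashby 2·4=8, R7→Ashby 9·4=36. Service 170; fixed 975; total 1145.
(All 7 nonempty subsets were checked; Ashby only is lowest.)

Minimum total cost: 487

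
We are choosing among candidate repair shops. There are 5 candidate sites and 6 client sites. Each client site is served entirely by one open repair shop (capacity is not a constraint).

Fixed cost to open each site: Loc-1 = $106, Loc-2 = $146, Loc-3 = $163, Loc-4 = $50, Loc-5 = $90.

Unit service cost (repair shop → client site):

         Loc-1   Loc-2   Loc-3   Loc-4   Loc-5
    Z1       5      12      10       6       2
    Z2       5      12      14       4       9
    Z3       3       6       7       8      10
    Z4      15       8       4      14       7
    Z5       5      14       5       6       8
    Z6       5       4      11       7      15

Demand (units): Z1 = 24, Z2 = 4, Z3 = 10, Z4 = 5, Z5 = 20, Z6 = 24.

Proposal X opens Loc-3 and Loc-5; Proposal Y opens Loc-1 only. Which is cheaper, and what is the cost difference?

Proposal Y is cheaper by 220.

Proposal X: {Loc-3, Loc-5}: Z1→Loc-5 2·24=48, Z2→Loc-5 9·4=36, Z3→Loc-3 7·10=70, Z4→Loc-3 4·5=20, Z5→Loc-3 5·20=100, Z6→Loc-3 11·24=264. Service 538; fixed 253; total 791.
Proposal Y: {Loc-1}: Z1→Loc-1 5·24=120, Z2→Loc-1 5·4=20, Z3→Loc-1 3·10=30, Z4→Loc-1 15·5=75, Z5→Loc-1 5·20=100, Z6→Loc-1 5·24=120. Service 465; fixed 106; total 571.
Difference: |791 − 571| = 220.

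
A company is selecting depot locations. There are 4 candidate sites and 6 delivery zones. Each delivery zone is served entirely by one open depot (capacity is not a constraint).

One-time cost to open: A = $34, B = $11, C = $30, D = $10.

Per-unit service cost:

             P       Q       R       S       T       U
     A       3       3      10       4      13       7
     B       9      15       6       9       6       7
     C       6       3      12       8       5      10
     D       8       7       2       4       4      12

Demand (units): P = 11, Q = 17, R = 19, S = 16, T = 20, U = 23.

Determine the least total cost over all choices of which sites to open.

For any fixed open set, each delivery zone goes to its cheapest open site; total = fixed + service.
{A, D}: P→A 3·11=33, Q→A 3·17=51, R→D 2·19=38, S→A 4·16=64, T→D 4·20=80, U→A 7·23=161. Service 427; fixed 44; total 471.
{A, B, D}: P→A 3·11=33, Q→A 3·17=51, R→D 2·19=38, S→A 4·16=64, T→D 4·20=80, U→A 7·23=161. Service 427; fixed 55; total 482.
{A, C, D}: P→A 3·11=33, Q→A 3·17=51, R→D 2·19=38, S→A 4·16=64, T→D 4·20=80, U→A 7·23=161. Service 427; fixed 74; total 501.
{A, B, C, D}: P→A 3·11=33, Q→A 3·17=51, R→D 2·19=38, S→A 4·16=64, T→D 4·20=80, U→A 7·23=161. Service 427; fixed 85; total 512.
No other subset beats 471.

Minimum total cost: 471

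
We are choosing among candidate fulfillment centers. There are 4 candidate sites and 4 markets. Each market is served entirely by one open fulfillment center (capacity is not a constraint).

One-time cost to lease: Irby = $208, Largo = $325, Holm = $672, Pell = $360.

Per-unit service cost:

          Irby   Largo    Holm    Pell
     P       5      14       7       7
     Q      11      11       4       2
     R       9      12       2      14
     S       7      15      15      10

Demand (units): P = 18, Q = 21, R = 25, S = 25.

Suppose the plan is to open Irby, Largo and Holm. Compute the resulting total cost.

Each market is assigned to its cheapest site among the open ones.
{Irby, Largo, Holm}: P→Irby 5·18=90, Q→Holm 4·21=84, R→Holm 2·25=50, S→Irby 7·25=175. Service 399; fixed 1205; total 1604.

Total cost: 1604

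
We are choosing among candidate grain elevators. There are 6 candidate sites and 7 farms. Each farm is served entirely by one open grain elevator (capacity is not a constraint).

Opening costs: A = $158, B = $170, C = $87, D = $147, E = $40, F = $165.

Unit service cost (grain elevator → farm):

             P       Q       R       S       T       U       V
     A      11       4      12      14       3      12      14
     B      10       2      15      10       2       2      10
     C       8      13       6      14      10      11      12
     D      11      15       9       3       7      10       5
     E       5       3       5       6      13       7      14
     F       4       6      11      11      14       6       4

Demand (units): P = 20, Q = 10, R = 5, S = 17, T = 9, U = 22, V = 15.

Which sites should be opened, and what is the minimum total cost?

Open B and E; minimum total cost 669.

For any fixed open set, each farm goes to its cheapest open site; total = fixed + service.
{B, E}: P→E 5·20=100, Q→B 2·10=20, R→E 5·5=25, S→E 6·17=102, T→B 2·9=18, U→B 2·22=44, V→B 10·15=150. Service 459; fixed 210; total 669.
{D, E}: service 498 + fixed 187 = 685
{B, D, E}: service 333 + fixed 357 = 690
{A, B, C, D, E, F}: service 298 + fixed 767 = 1065
No other subset beats 669.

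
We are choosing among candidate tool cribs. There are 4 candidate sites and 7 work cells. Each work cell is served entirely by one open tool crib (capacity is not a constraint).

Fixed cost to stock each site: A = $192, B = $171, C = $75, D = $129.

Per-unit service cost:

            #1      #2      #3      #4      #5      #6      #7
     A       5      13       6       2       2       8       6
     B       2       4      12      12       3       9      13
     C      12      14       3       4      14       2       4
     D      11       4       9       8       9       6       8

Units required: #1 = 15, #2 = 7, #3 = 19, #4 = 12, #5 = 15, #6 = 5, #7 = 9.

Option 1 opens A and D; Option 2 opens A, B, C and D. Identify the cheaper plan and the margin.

Option 1: {A, D}: #1→A 5·15=75, #2→D 4·7=28, #3→A 6·19=114, #4→A 2·12=24, #5→A 2·15=30, #6→D 6·5=30, #7→A 6·9=54. Service 355; fixed 321; total 676.
Option 2: {A, B, C, D}: #1→B 2·15=30, #2→B 4·7=28, #3→C 3·19=57, #4→A 2·12=24, #5→A 2·15=30, #6→C 2·5=10, #7→C 4·9=36. Service 215; fixed 567; total 782.
Difference: |676 − 782| = 106.

Option 1 is cheaper by 106.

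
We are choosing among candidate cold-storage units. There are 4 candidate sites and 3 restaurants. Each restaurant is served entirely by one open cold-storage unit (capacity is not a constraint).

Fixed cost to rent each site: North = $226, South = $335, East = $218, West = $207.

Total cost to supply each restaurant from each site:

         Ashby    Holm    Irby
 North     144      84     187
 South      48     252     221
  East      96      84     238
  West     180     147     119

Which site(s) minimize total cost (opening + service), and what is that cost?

Open East only; minimum total cost 636.

For any fixed open set, each restaurant goes to its cheapest open site; total = fixed + service.
{East}: Ashby→East 96, Holm→East 84, Irby→East 238. Service 418; fixed 218; total 636.
{North}: service 415 + fixed 226 = 641
{West}: Ashby→West 180, Holm→West 147, Irby→West 119. Service 446; fixed 207; total 653.
{North, South, East, West}: service 251 + fixed 986 = 1237
No other subset beats 636.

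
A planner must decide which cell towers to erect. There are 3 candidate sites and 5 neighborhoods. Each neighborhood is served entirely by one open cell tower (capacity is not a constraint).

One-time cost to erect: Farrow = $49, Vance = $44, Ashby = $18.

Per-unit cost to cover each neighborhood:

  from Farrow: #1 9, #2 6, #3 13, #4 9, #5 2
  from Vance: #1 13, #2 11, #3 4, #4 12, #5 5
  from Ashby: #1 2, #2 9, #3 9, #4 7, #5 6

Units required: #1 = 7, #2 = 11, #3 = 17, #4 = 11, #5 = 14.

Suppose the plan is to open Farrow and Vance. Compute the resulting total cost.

Total cost: 417

Each neighborhood is assigned to its cheapest site among the open ones.
{Farrow, Vance}: #1→Farrow 9·7=63, #2→Farrow 6·11=66, #3→Vance 4·17=68, #4→Farrow 9·11=99, #5→Farrow 2·14=28. Service 324; fixed 93; total 417.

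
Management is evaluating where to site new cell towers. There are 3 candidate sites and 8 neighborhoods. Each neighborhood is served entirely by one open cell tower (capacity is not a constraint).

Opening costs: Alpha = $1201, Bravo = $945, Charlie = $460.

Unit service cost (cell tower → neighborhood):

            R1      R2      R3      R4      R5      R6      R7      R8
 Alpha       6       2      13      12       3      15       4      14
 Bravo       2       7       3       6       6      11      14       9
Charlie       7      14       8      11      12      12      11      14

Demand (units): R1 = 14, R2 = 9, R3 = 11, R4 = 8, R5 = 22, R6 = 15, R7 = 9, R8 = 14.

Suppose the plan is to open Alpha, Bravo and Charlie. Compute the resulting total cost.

Each neighborhood is assigned to its cheapest site among the open ones.
{Alpha, Bravo, Charlie}: R1→Bravo 2·14=28, R2→Alpha 2·9=18, R3→Bravo 3·11=33, R4→Bravo 6·8=48, R5→Alpha 3·22=66, R6→Bravo 11·15=165, R7→Alpha 4·9=36, R8→Bravo 9·14=126. Service 520; fixed 2606; total 3126.

Total cost: 3126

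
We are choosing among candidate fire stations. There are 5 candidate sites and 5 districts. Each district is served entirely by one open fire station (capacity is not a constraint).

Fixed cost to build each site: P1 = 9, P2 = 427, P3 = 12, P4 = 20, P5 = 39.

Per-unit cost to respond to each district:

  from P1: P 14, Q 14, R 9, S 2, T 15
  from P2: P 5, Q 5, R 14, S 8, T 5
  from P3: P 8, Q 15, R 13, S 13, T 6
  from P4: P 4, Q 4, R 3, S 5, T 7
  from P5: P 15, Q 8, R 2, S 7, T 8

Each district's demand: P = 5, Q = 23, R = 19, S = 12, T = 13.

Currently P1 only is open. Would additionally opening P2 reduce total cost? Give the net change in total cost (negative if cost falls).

No — net change +45 (cost rises by 45).

Current service cost with {P1}: 782.
Adding P2: each district re-picks its cheapest; new service cost 400, saving 382.
Extra fixed cost: 427. Net change = 427 − 382 = 45.
(Totals: 791 → 836.)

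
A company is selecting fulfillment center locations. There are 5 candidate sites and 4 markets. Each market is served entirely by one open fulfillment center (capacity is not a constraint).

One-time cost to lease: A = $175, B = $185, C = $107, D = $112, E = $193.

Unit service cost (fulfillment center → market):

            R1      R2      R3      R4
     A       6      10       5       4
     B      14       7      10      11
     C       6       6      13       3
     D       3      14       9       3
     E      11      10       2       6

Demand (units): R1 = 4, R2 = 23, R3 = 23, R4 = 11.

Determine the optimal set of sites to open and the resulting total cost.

Open C and E; minimum total cost 541.

For any fixed open set, each market goes to its cheapest open site; total = fixed + service.
{C, E}: R1→C 6·4=24, R2→C 6·23=138, R3→E 2·23=46, R4→C 3·11=33. Service 241; fixed 300; total 541.
{E}: R1→E 11·4=44, R2→E 10·23=230, R3→E 2·23=46, R4→E 6·11=66. Service 386; fixed 193; total 579.
{A}: service 413 + fixed 175 = 588
{A, B, C, D, E}: R1→D 3·4=12, R2→C 6·23=138, R3→E 2·23=46, R4→C 3·11=33. Service 229; fixed 772; total 1001.
No other subset beats 541.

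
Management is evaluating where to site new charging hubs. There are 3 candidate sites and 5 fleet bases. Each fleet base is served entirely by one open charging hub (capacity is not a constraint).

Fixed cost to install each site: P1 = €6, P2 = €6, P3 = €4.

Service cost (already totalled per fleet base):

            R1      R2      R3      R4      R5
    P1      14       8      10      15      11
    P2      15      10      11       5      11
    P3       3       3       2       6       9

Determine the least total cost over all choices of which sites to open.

For any fixed open set, each fleet base goes to its cheapest open site; total = fixed + service.
{P3}: R1→P3 3, R2→P3 3, R3→P3 2, R4→P3 6, R5→P3 9. Service 23; fixed 4; total 27.
{P2, P3}: service 22 + fixed 10 = 32
{P1, P3}: R1→P3 3, R2→P3 3, R3→P3 2, R4→P3 6, R5→P3 9. Service 23; fixed 10; total 33.
{P1, P2, P3}: service 22 + fixed 16 = 38
No other subset beats 27.

Minimum total cost: 27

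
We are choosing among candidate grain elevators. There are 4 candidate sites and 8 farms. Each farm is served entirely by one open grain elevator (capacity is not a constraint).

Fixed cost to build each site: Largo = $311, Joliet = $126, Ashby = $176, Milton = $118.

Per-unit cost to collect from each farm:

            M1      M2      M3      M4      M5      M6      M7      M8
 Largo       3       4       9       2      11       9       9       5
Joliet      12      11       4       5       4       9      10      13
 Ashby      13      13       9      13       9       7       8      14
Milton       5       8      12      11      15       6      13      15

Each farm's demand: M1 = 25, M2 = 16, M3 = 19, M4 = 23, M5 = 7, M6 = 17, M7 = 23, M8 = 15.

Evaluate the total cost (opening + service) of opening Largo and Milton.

Each farm is assigned to its cheapest site among the open ones.
{Largo, Milton}: M1→Largo 3·25=75, M2→Largo 4·16=64, M3→Largo 9·19=171, M4→Largo 2·23=46, M5→Largo 11·7=77, M6→Milton 6·17=102, M7→Largo 9·23=207, M8→Largo 5·15=75. Service 817; fixed 429; total 1246.

Total cost: 1246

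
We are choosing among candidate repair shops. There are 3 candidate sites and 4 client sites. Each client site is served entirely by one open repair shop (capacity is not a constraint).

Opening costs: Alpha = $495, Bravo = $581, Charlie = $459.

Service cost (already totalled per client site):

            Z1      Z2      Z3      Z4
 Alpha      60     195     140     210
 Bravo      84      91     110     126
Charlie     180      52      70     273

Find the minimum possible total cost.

For any fixed open set, each client site goes to its cheapest open site; total = fixed + service.
{Bravo}: Z1→Bravo 84, Z2→Bravo 91, Z3→Bravo 110, Z4→Bravo 126. Service 411; fixed 581; total 992.
{Charlie}: service 575 + fixed 459 = 1034
{Alpha}: Z1→Alpha 60, Z2→Alpha 195, Z3→Alpha 140, Z4→Alpha 210. Service 605; fixed 495; total 1100.
{Alpha, Bravo, Charlie}: service 308 + fixed 1535 = 1843
No other subset beats 992.

Minimum total cost: 992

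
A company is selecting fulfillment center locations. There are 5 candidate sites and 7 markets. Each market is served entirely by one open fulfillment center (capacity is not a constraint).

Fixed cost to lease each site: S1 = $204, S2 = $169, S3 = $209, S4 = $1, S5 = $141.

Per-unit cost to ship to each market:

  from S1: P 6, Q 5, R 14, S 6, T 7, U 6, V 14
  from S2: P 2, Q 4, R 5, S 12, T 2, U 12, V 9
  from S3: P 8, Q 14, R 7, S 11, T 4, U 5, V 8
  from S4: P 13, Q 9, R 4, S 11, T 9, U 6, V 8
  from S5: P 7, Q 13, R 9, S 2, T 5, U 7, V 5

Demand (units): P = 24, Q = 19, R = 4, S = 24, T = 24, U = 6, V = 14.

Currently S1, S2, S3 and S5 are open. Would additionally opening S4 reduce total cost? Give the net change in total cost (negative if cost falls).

Current service cost with {S1, S2, S3, S5}: 340.
Adding S4: each market re-picks its cheapest; new service cost 336, saving 4.
Extra fixed cost: 1. Net change = 1 − 4 = -3.
(Totals: 1063 → 1060.)

Yes — net change −3 (cost falls by 3).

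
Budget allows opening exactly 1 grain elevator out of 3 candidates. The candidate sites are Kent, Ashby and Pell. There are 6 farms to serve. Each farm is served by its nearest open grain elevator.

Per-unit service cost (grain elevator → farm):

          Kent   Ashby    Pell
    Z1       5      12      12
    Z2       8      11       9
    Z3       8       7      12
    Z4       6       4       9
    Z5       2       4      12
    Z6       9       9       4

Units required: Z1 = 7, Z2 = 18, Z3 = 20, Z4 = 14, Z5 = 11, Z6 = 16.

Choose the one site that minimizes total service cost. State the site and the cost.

With exactly 1 open, each farm uses its cheapest among the chosen.
{Kent}: Z1→Kent 5·7=35, Z2→Kent 8·18=144, Z3→Kent 8·20=160, Z4→Kent 6·14=84, Z5→Kent 2·11=22, Z6→Kent 9·16=144. Service cost 589.
{Ashby}: service cost 666
{Pell}: service cost 808
Among all 3 size-1 choices, {Kent} is lowest.

Choose Kent only; total service cost 589.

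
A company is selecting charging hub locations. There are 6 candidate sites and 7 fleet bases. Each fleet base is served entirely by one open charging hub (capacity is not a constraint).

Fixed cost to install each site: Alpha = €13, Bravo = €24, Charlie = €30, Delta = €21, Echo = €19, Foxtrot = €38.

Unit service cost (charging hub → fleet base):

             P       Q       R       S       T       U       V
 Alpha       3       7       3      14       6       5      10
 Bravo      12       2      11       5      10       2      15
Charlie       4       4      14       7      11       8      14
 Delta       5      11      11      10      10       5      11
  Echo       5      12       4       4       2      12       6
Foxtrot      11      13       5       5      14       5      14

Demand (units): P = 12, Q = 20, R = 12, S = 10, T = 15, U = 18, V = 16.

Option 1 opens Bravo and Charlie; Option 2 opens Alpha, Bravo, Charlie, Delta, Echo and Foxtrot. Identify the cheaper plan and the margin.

Option 1: {Bravo, Charlie}: P→Charlie 4·12=48, Q→Bravo 2·20=40, R→Bravo 11·12=132, S→Bravo 5·10=50, T→Bravo 10·15=150, U→Bravo 2·18=36, V→Charlie 14·16=224. Service 680; fixed 54; total 734.
Option 2: {Alpha, Bravo, Charlie, Delta, Echo, Foxtrot}: P→Alpha 3·12=36, Q→Bravo 2·20=40, R→Alpha 3·12=36, S→Echo 4·10=40, T→Echo 2·15=30, U→Bravo 2·18=36, V→Echo 6·16=96. Service 314; fixed 145; total 459.
Difference: |734 − 459| = 275.

Option 2 is cheaper by 275.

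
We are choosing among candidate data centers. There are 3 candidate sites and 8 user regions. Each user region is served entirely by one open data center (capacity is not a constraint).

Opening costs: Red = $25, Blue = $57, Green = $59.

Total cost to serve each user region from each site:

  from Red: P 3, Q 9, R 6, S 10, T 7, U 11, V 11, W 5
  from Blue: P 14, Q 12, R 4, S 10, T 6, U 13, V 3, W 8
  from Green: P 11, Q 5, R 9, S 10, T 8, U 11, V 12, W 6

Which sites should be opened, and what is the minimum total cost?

Open Red only; minimum total cost 87.

For any fixed open set, each user region goes to its cheapest open site; total = fixed + service.
{Red}: P→Red 3, Q→Red 9, R→Red 6, S→Red 10, T→Red 7, U→Red 11, V→Red 11, W→Red 5. Service 62; fixed 25; total 87.
{Blue}: P→Blue 14, Q→Blue 12, R→Blue 4, S→Blue 10, T→Blue 6, U→Blue 13, V→Blue 3, W→Blue 8. Service 70; fixed 57; total 127.
{Green}: P→Green 11, Q→Green 5, R→Green 9, S→Green 10, T→Green 8, U→Green 11, V→Green 12, W→Green 6. Service 72; fixed 59; total 131.
{Red, Blue, Green}: P→Red 3, Q→Green 5, R→Blue 4, S→Red 10, T→Blue 6, U→Red 11, V→Blue 3, W→Red 5. Service 47; fixed 141; total 188.
No other subset beats 87.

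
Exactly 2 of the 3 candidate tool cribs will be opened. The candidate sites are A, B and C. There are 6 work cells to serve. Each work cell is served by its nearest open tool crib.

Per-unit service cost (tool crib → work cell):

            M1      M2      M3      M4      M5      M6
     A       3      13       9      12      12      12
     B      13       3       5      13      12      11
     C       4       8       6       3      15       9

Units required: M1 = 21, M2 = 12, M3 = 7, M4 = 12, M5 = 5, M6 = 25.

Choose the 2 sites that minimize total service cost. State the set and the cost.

With exactly 2 open, each work cell uses its cheapest among the chosen.
{B, C}: M1→C 4·21=84, M2→B 3·12=36, M3→B 5·7=35, M4→C 3·12=36, M5→B 12·5=60, M6→C 9·25=225. Service cost 476.
{A, C}: service cost 522
{A, B}: service cost 613
Among all 3 size-2 choices, {B, C} is lowest.

Choose B and C; total service cost 476.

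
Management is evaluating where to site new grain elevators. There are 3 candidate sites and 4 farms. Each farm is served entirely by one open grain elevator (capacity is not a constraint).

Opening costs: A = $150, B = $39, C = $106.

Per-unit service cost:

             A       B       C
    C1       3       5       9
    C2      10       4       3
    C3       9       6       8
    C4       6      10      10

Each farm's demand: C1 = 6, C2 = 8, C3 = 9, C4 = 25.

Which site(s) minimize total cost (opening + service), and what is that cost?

Open B only; minimum total cost 405.

For any fixed open set, each farm goes to its cheapest open site; total = fixed + service.
{B}: C1→B 5·6=30, C2→B 4·8=32, C3→B 6·9=54, C4→B 10·25=250. Service 366; fixed 39; total 405.
{A, B}: C1→A 3·6=18, C2→B 4·8=32, C3→B 6·9=54, C4→A 6·25=150. Service 254; fixed 189; total 443.
{A}: service 329 + fixed 150 = 479
{A, B, C}: service 246 + fixed 295 = 541
No other subset beats 405.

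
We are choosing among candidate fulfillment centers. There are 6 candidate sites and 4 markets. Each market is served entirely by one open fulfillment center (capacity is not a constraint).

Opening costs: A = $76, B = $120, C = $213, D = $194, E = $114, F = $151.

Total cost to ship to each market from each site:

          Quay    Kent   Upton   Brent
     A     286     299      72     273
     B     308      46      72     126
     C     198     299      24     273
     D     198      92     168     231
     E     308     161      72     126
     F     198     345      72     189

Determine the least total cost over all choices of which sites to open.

For any fixed open set, each market goes to its cheapest open site; total = fixed + service.
{B}: Quay→B 308, Kent→B 46, Upton→B 72, Brent→B 126. Service 552; fixed 120; total 672.
{B, F}: Quay→F 198, Kent→B 46, Upton→B 72, Brent→B 126. Service 442; fixed 271; total 713.
{A, B}: Quay→A 286, Kent→B 46, Upton→A 72, Brent→B 126. Service 530; fixed 196; total 726.
{A, B, C, D, E, F}: Quay→C 198, Kent→B 46, Upton→C 24, Brent→B 126. Service 394; fixed 868; total 1262.
No other subset beats 672.

Minimum total cost: 672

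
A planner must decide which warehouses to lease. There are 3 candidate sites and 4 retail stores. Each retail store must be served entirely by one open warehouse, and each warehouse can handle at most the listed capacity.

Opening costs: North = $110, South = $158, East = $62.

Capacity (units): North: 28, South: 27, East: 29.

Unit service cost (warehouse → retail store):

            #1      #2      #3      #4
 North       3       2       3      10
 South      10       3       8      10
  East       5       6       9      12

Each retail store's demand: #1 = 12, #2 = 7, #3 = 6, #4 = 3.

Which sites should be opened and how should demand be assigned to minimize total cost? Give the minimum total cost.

Minimum total cost: 208

Open {North}: #1→North 3·12=36, #2→North 2·7=14, #3→North 3·6=18, #4→North 10·3=30.
Loads: North carries 28/28. Service 98; fixed 110; total 208.
Next best feasible plan costs 254.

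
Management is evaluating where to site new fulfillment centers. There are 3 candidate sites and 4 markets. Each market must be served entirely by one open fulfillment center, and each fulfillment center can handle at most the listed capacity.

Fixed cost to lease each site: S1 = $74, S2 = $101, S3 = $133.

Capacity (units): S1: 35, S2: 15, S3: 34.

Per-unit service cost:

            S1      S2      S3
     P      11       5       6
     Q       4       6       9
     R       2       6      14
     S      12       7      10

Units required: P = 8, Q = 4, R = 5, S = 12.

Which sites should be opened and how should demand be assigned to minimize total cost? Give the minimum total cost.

Minimum total cost: 332

Open {S1}: P→S1 11·8=88, Q→S1 4·4=16, R→S1 2·5=10, S→S1 12·12=144.
Loads: S1 carries 29/35. Service 258; fixed 74; total 332.
Next best feasible plan costs 373.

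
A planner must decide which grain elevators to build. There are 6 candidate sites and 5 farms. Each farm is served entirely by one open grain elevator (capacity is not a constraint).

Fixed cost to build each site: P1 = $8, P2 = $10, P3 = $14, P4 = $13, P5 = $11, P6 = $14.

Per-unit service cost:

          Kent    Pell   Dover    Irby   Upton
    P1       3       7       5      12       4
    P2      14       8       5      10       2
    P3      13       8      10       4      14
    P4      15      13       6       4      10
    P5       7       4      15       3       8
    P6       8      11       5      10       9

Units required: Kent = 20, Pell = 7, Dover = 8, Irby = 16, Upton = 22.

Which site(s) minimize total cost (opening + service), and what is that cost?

Open P1, P2 and P5; minimum total cost 249.

For any fixed open set, each farm goes to its cheapest open site; total = fixed + service.
{P1, P2, P5}: Kent→P1 3·20=60, Pell→P5 4·7=28, Dover→P1 5·8=40, Irby→P5 3·16=48, Upton→P2 2·22=44. Service 220; fixed 29; total 249.
{P1, P2, P4, P5}: service 220 + fixed 42 = 262
{P1, P2, P3, P5}: service 220 + fixed 43 = 263
{P1, P2, P3, P4, P5, P6}: service 220 + fixed 70 = 290
No other subset beats 249.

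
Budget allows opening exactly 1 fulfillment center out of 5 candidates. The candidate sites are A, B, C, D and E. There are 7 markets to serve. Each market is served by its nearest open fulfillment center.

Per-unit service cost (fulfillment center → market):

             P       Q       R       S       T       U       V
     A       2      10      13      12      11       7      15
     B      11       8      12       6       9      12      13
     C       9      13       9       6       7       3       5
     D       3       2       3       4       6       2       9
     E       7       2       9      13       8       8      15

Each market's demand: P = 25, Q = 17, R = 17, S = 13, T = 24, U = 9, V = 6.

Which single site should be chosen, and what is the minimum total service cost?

With exactly 1 open, each market uses its cheapest among the chosen.
{D}: P→D 3·25=75, Q→D 2·17=34, R→D 3·17=51, S→D 4·13=52, T→D 6·24=144, U→D 2·9=18, V→D 9·6=54. Service cost 428.
{E}: service cost 885
{C}: service cost 902
Among all 5 size-1 choices, {D} is lowest.

Choose D only; total service cost 428.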